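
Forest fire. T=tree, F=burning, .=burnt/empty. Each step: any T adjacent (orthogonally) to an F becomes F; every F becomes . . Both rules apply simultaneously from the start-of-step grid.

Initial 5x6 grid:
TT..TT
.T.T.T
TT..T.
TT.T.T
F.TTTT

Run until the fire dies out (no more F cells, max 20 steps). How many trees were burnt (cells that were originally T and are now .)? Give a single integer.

Step 1: +1 fires, +1 burnt (F count now 1)
Step 2: +2 fires, +1 burnt (F count now 2)
Step 3: +1 fires, +2 burnt (F count now 1)
Step 4: +1 fires, +1 burnt (F count now 1)
Step 5: +1 fires, +1 burnt (F count now 1)
Step 6: +1 fires, +1 burnt (F count now 1)
Step 7: +0 fires, +1 burnt (F count now 0)
Fire out after step 7
Initially T: 18, now '.': 19
Total burnt (originally-T cells now '.'): 7

Answer: 7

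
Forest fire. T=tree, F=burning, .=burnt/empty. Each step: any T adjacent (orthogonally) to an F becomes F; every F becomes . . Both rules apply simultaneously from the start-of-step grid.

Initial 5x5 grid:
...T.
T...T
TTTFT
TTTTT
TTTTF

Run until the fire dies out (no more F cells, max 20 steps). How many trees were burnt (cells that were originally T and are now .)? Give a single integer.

Step 1: +5 fires, +2 burnt (F count now 5)
Step 2: +4 fires, +5 burnt (F count now 4)
Step 3: +3 fires, +4 burnt (F count now 3)
Step 4: +3 fires, +3 burnt (F count now 3)
Step 5: +0 fires, +3 burnt (F count now 0)
Fire out after step 5
Initially T: 16, now '.': 24
Total burnt (originally-T cells now '.'): 15

Answer: 15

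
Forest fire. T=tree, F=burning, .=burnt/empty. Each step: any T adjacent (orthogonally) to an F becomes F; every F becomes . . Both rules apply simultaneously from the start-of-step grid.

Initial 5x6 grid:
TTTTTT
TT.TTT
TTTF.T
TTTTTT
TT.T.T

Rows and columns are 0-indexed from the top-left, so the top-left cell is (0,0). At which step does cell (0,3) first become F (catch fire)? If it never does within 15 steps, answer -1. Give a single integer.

Step 1: cell (0,3)='T' (+3 fires, +1 burnt)
Step 2: cell (0,3)='F' (+6 fires, +3 burnt)
  -> target ignites at step 2
Step 3: cell (0,3)='.' (+7 fires, +6 burnt)
Step 4: cell (0,3)='.' (+7 fires, +7 burnt)
Step 5: cell (0,3)='.' (+2 fires, +7 burnt)
Step 6: cell (0,3)='.' (+0 fires, +2 burnt)
  fire out at step 6

2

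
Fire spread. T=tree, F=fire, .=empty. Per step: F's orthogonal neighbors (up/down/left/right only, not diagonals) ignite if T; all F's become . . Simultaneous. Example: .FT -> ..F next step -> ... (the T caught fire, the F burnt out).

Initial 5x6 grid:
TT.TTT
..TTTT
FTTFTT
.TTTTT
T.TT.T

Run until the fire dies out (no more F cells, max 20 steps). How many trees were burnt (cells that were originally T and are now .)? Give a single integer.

Answer: 19

Derivation:
Step 1: +5 fires, +2 burnt (F count now 5)
Step 2: +8 fires, +5 burnt (F count now 8)
Step 3: +4 fires, +8 burnt (F count now 4)
Step 4: +2 fires, +4 burnt (F count now 2)
Step 5: +0 fires, +2 burnt (F count now 0)
Fire out after step 5
Initially T: 22, now '.': 27
Total burnt (originally-T cells now '.'): 19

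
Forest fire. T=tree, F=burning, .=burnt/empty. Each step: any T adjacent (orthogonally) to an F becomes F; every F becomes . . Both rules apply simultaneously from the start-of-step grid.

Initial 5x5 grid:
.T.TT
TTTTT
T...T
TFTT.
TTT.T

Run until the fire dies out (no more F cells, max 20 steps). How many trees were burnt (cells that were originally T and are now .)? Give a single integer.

Step 1: +3 fires, +1 burnt (F count now 3)
Step 2: +4 fires, +3 burnt (F count now 4)
Step 3: +1 fires, +4 burnt (F count now 1)
Step 4: +1 fires, +1 burnt (F count now 1)
Step 5: +2 fires, +1 burnt (F count now 2)
Step 6: +1 fires, +2 burnt (F count now 1)
Step 7: +2 fires, +1 burnt (F count now 2)
Step 8: +2 fires, +2 burnt (F count now 2)
Step 9: +0 fires, +2 burnt (F count now 0)
Fire out after step 9
Initially T: 17, now '.': 24
Total burnt (originally-T cells now '.'): 16

Answer: 16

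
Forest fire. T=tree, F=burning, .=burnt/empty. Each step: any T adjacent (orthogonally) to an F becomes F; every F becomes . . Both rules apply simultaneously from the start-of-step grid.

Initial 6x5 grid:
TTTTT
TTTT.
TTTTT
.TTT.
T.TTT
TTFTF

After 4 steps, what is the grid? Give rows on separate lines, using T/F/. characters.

Step 1: 4 trees catch fire, 2 burn out
  TTTTT
  TTTT.
  TTTTT
  .TTT.
  T.FTF
  TF.F.
Step 2: 3 trees catch fire, 4 burn out
  TTTTT
  TTTT.
  TTTTT
  .TFT.
  T..F.
  F....
Step 3: 4 trees catch fire, 3 burn out
  TTTTT
  TTTT.
  TTFTT
  .F.F.
  F....
  .....
Step 4: 3 trees catch fire, 4 burn out
  TTTTT
  TTFT.
  TF.FT
  .....
  .....
  .....

TTTTT
TTFT.
TF.FT
.....
.....
.....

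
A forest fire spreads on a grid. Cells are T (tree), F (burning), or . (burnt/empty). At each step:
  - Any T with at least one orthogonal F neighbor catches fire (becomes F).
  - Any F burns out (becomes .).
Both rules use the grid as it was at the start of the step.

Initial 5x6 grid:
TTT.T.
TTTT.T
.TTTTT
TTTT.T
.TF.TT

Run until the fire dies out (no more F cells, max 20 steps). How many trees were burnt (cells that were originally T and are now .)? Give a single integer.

Step 1: +2 fires, +1 burnt (F count now 2)
Step 2: +3 fires, +2 burnt (F count now 3)
Step 3: +4 fires, +3 burnt (F count now 4)
Step 4: +4 fires, +4 burnt (F count now 4)
Step 5: +3 fires, +4 burnt (F count now 3)
Step 6: +3 fires, +3 burnt (F count now 3)
Step 7: +1 fires, +3 burnt (F count now 1)
Step 8: +1 fires, +1 burnt (F count now 1)
Step 9: +0 fires, +1 burnt (F count now 0)
Fire out after step 9
Initially T: 22, now '.': 29
Total burnt (originally-T cells now '.'): 21

Answer: 21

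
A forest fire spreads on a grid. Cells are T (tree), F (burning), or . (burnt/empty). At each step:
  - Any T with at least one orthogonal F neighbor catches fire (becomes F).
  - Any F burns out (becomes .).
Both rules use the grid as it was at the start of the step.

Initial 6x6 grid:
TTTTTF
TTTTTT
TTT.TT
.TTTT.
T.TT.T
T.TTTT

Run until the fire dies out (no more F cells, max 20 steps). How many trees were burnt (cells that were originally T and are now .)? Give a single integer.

Answer: 27

Derivation:
Step 1: +2 fires, +1 burnt (F count now 2)
Step 2: +3 fires, +2 burnt (F count now 3)
Step 3: +3 fires, +3 burnt (F count now 3)
Step 4: +3 fires, +3 burnt (F count now 3)
Step 5: +4 fires, +3 burnt (F count now 4)
Step 6: +4 fires, +4 burnt (F count now 4)
Step 7: +4 fires, +4 burnt (F count now 4)
Step 8: +2 fires, +4 burnt (F count now 2)
Step 9: +1 fires, +2 burnt (F count now 1)
Step 10: +1 fires, +1 burnt (F count now 1)
Step 11: +0 fires, +1 burnt (F count now 0)
Fire out after step 11
Initially T: 29, now '.': 34
Total burnt (originally-T cells now '.'): 27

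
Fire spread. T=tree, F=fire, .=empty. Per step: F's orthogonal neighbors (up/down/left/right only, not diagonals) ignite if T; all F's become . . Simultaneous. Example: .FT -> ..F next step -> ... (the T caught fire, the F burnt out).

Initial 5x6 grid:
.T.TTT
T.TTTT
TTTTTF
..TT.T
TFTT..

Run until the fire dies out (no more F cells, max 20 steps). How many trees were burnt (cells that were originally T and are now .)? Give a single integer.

Answer: 19

Derivation:
Step 1: +5 fires, +2 burnt (F count now 5)
Step 2: +5 fires, +5 burnt (F count now 5)
Step 3: +4 fires, +5 burnt (F count now 4)
Step 4: +3 fires, +4 burnt (F count now 3)
Step 5: +1 fires, +3 burnt (F count now 1)
Step 6: +1 fires, +1 burnt (F count now 1)
Step 7: +0 fires, +1 burnt (F count now 0)
Fire out after step 7
Initially T: 20, now '.': 29
Total burnt (originally-T cells now '.'): 19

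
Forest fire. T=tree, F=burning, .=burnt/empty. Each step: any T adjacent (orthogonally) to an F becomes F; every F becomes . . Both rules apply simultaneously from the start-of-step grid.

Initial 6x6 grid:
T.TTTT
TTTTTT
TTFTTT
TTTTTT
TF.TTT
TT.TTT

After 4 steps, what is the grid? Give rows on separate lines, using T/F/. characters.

Step 1: 7 trees catch fire, 2 burn out
  T.TTTT
  TTFTTT
  TF.FTT
  TFFTTT
  F..TTT
  TF.TTT
Step 2: 8 trees catch fire, 7 burn out
  T.FTTT
  TF.FTT
  F...FT
  F..FTT
  ...TTT
  F..TTT
Step 3: 6 trees catch fire, 8 burn out
  T..FTT
  F...FT
  .....F
  ....FT
  ...FTT
  ...TTT
Step 4: 6 trees catch fire, 6 burn out
  F...FT
  .....F
  ......
  .....F
  ....FT
  ...FTT

F...FT
.....F
......
.....F
....FT
...FTT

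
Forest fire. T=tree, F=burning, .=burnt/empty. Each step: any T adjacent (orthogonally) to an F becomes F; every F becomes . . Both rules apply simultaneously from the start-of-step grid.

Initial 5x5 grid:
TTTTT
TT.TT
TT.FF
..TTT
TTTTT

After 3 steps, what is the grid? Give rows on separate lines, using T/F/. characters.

Step 1: 4 trees catch fire, 2 burn out
  TTTTT
  TT.FF
  TT...
  ..TFF
  TTTTT
Step 2: 5 trees catch fire, 4 burn out
  TTTFF
  TT...
  TT...
  ..F..
  TTTFF
Step 3: 2 trees catch fire, 5 burn out
  TTF..
  TT...
  TT...
  .....
  TTF..

TTF..
TT...
TT...
.....
TTF..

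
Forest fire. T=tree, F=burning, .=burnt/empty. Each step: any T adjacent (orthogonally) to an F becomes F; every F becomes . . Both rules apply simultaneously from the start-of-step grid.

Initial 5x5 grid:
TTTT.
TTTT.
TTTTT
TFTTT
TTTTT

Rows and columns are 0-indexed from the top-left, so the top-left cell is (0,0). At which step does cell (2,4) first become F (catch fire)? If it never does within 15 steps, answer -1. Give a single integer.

Step 1: cell (2,4)='T' (+4 fires, +1 burnt)
Step 2: cell (2,4)='T' (+6 fires, +4 burnt)
Step 3: cell (2,4)='T' (+6 fires, +6 burnt)
Step 4: cell (2,4)='F' (+5 fires, +6 burnt)
  -> target ignites at step 4
Step 5: cell (2,4)='.' (+1 fires, +5 burnt)
Step 6: cell (2,4)='.' (+0 fires, +1 burnt)
  fire out at step 6

4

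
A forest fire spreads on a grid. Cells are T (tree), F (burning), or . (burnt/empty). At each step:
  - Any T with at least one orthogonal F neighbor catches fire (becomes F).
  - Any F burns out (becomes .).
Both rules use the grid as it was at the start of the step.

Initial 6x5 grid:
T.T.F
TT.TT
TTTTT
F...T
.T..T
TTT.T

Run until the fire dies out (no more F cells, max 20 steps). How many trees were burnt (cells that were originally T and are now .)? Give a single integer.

Step 1: +2 fires, +2 burnt (F count now 2)
Step 2: +4 fires, +2 burnt (F count now 4)
Step 3: +5 fires, +4 burnt (F count now 5)
Step 4: +1 fires, +5 burnt (F count now 1)
Step 5: +1 fires, +1 burnt (F count now 1)
Step 6: +0 fires, +1 burnt (F count now 0)
Fire out after step 6
Initially T: 18, now '.': 25
Total burnt (originally-T cells now '.'): 13

Answer: 13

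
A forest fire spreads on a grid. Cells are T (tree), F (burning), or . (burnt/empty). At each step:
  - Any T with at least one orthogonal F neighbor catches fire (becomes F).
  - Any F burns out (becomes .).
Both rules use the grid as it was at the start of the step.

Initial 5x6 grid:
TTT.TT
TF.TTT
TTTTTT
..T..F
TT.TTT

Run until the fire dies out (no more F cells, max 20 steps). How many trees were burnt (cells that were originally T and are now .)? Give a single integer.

Answer: 19

Derivation:
Step 1: +5 fires, +2 burnt (F count now 5)
Step 2: +7 fires, +5 burnt (F count now 7)
Step 3: +5 fires, +7 burnt (F count now 5)
Step 4: +2 fires, +5 burnt (F count now 2)
Step 5: +0 fires, +2 burnt (F count now 0)
Fire out after step 5
Initially T: 21, now '.': 28
Total burnt (originally-T cells now '.'): 19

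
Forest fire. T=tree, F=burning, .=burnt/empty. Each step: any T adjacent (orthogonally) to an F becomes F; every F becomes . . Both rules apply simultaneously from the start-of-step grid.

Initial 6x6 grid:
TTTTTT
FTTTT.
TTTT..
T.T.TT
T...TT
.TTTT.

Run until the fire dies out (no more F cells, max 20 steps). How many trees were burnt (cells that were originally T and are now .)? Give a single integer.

Answer: 17

Derivation:
Step 1: +3 fires, +1 burnt (F count now 3)
Step 2: +4 fires, +3 burnt (F count now 4)
Step 3: +4 fires, +4 burnt (F count now 4)
Step 4: +4 fires, +4 burnt (F count now 4)
Step 5: +1 fires, +4 burnt (F count now 1)
Step 6: +1 fires, +1 burnt (F count now 1)
Step 7: +0 fires, +1 burnt (F count now 0)
Fire out after step 7
Initially T: 25, now '.': 28
Total burnt (originally-T cells now '.'): 17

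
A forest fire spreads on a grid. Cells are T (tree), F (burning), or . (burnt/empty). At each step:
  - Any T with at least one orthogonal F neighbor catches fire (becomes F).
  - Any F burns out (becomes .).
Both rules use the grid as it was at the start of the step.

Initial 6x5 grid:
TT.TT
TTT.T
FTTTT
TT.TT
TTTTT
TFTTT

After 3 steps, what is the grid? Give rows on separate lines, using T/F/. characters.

Step 1: 6 trees catch fire, 2 burn out
  TT.TT
  FTT.T
  .FTTT
  FT.TT
  TFTTT
  F.FTT
Step 2: 7 trees catch fire, 6 burn out
  FT.TT
  .FT.T
  ..FTT
  .F.TT
  F.FTT
  ...FT
Step 3: 5 trees catch fire, 7 burn out
  .F.TT
  ..F.T
  ...FT
  ...TT
  ...FT
  ....F

.F.TT
..F.T
...FT
...TT
...FT
....F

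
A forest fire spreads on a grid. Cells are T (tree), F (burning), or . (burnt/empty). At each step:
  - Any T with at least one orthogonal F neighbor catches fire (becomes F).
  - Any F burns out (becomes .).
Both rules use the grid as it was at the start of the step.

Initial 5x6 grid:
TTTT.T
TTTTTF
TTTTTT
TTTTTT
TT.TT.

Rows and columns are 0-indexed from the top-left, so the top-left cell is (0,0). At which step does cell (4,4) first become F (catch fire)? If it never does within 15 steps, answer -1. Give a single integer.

Step 1: cell (4,4)='T' (+3 fires, +1 burnt)
Step 2: cell (4,4)='T' (+3 fires, +3 burnt)
Step 3: cell (4,4)='T' (+4 fires, +3 burnt)
Step 4: cell (4,4)='F' (+5 fires, +4 burnt)
  -> target ignites at step 4
Step 5: cell (4,4)='.' (+5 fires, +5 burnt)
Step 6: cell (4,4)='.' (+3 fires, +5 burnt)
Step 7: cell (4,4)='.' (+2 fires, +3 burnt)
Step 8: cell (4,4)='.' (+1 fires, +2 burnt)
Step 9: cell (4,4)='.' (+0 fires, +1 burnt)
  fire out at step 9

4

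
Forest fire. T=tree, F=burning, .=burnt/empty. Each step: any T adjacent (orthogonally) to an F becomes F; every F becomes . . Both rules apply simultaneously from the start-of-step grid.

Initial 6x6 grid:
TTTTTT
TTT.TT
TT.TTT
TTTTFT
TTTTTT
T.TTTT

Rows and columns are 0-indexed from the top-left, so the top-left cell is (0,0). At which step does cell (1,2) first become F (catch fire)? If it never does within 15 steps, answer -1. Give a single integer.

Step 1: cell (1,2)='T' (+4 fires, +1 burnt)
Step 2: cell (1,2)='T' (+7 fires, +4 burnt)
Step 3: cell (1,2)='T' (+6 fires, +7 burnt)
Step 4: cell (1,2)='T' (+6 fires, +6 burnt)
Step 5: cell (1,2)='T' (+4 fires, +6 burnt)
Step 6: cell (1,2)='F' (+4 fires, +4 burnt)
  -> target ignites at step 6
Step 7: cell (1,2)='.' (+1 fires, +4 burnt)
Step 8: cell (1,2)='.' (+0 fires, +1 burnt)
  fire out at step 8

6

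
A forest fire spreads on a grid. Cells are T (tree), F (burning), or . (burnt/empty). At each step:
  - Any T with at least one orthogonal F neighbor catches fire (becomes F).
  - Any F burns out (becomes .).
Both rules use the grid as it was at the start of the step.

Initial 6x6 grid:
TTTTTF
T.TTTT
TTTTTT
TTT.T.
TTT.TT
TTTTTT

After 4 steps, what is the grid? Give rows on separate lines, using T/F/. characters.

Step 1: 2 trees catch fire, 1 burn out
  TTTTF.
  T.TTTF
  TTTTTT
  TTT.T.
  TTT.TT
  TTTTTT
Step 2: 3 trees catch fire, 2 burn out
  TTTF..
  T.TTF.
  TTTTTF
  TTT.T.
  TTT.TT
  TTTTTT
Step 3: 3 trees catch fire, 3 burn out
  TTF...
  T.TF..
  TTTTF.
  TTT.T.
  TTT.TT
  TTTTTT
Step 4: 4 trees catch fire, 3 burn out
  TF....
  T.F...
  TTTF..
  TTT.F.
  TTT.TT
  TTTTTT

TF....
T.F...
TTTF..
TTT.F.
TTT.TT
TTTTTT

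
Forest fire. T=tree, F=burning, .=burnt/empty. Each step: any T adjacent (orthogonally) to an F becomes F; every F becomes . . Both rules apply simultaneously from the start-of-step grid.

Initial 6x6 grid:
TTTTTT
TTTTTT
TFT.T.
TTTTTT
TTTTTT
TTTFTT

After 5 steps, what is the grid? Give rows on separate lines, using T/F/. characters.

Step 1: 7 trees catch fire, 2 burn out
  TTTTTT
  TFTTTT
  F.F.T.
  TFTTTT
  TTTFTT
  TTF.FT
Step 2: 11 trees catch fire, 7 burn out
  TFTTTT
  F.FTTT
  ....T.
  F.FFTT
  TFF.FT
  TF...F
Step 3: 7 trees catch fire, 11 burn out
  F.FTTT
  ...FTT
  ....T.
  ....FT
  F....F
  F.....
Step 4: 4 trees catch fire, 7 burn out
  ...FTT
  ....FT
  ....F.
  .....F
  ......
  ......
Step 5: 2 trees catch fire, 4 burn out
  ....FT
  .....F
  ......
  ......
  ......
  ......

....FT
.....F
......
......
......
......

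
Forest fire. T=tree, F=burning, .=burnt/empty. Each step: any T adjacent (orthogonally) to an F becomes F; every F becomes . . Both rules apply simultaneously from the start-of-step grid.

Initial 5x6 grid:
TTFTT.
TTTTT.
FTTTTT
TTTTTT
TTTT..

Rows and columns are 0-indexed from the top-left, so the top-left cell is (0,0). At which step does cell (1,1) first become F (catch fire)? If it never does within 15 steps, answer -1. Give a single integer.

Step 1: cell (1,1)='T' (+6 fires, +2 burnt)
Step 2: cell (1,1)='F' (+7 fires, +6 burnt)
  -> target ignites at step 2
Step 3: cell (1,1)='.' (+4 fires, +7 burnt)
Step 4: cell (1,1)='.' (+3 fires, +4 burnt)
Step 5: cell (1,1)='.' (+3 fires, +3 burnt)
Step 6: cell (1,1)='.' (+1 fires, +3 burnt)
Step 7: cell (1,1)='.' (+0 fires, +1 burnt)
  fire out at step 7

2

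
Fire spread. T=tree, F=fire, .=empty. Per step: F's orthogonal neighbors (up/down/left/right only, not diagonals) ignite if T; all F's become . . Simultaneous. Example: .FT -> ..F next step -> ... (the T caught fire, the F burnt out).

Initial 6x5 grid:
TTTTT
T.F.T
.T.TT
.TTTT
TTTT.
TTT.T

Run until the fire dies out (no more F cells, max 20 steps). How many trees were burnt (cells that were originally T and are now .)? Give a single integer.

Step 1: +1 fires, +1 burnt (F count now 1)
Step 2: +2 fires, +1 burnt (F count now 2)
Step 3: +2 fires, +2 burnt (F count now 2)
Step 4: +2 fires, +2 burnt (F count now 2)
Step 5: +1 fires, +2 burnt (F count now 1)
Step 6: +2 fires, +1 burnt (F count now 2)
Step 7: +1 fires, +2 burnt (F count now 1)
Step 8: +2 fires, +1 burnt (F count now 2)
Step 9: +2 fires, +2 burnt (F count now 2)
Step 10: +3 fires, +2 burnt (F count now 3)
Step 11: +2 fires, +3 burnt (F count now 2)
Step 12: +1 fires, +2 burnt (F count now 1)
Step 13: +0 fires, +1 burnt (F count now 0)
Fire out after step 13
Initially T: 22, now '.': 29
Total burnt (originally-T cells now '.'): 21

Answer: 21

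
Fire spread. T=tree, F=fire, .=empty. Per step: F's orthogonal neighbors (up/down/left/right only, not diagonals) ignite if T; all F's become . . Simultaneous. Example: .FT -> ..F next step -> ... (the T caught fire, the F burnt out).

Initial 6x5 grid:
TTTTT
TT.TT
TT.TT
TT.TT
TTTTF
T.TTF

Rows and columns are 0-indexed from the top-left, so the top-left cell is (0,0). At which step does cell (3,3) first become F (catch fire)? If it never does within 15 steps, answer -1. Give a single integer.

Step 1: cell (3,3)='T' (+3 fires, +2 burnt)
Step 2: cell (3,3)='F' (+4 fires, +3 burnt)
  -> target ignites at step 2
Step 3: cell (3,3)='.' (+3 fires, +4 burnt)
Step 4: cell (3,3)='.' (+4 fires, +3 burnt)
Step 5: cell (3,3)='.' (+4 fires, +4 burnt)
Step 6: cell (3,3)='.' (+3 fires, +4 burnt)
Step 7: cell (3,3)='.' (+2 fires, +3 burnt)
Step 8: cell (3,3)='.' (+1 fires, +2 burnt)
Step 9: cell (3,3)='.' (+0 fires, +1 burnt)
  fire out at step 9

2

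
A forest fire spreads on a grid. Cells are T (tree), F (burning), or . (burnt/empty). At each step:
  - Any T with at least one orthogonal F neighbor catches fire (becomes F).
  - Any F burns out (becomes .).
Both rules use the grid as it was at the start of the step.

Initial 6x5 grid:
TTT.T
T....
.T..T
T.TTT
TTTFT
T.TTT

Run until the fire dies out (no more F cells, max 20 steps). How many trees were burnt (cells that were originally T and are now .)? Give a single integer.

Step 1: +4 fires, +1 burnt (F count now 4)
Step 2: +5 fires, +4 burnt (F count now 5)
Step 3: +2 fires, +5 burnt (F count now 2)
Step 4: +2 fires, +2 burnt (F count now 2)
Step 5: +0 fires, +2 burnt (F count now 0)
Fire out after step 5
Initially T: 19, now '.': 24
Total burnt (originally-T cells now '.'): 13

Answer: 13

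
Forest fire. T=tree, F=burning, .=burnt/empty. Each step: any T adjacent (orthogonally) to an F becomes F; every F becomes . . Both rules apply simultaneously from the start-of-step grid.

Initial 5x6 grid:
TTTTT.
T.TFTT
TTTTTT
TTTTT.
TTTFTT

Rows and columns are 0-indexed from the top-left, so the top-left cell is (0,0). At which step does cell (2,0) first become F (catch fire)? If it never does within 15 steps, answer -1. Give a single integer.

Step 1: cell (2,0)='T' (+7 fires, +2 burnt)
Step 2: cell (2,0)='T' (+9 fires, +7 burnt)
Step 3: cell (2,0)='T' (+5 fires, +9 burnt)
Step 4: cell (2,0)='F' (+3 fires, +5 burnt)
  -> target ignites at step 4
Step 5: cell (2,0)='.' (+1 fires, +3 burnt)
Step 6: cell (2,0)='.' (+0 fires, +1 burnt)
  fire out at step 6

4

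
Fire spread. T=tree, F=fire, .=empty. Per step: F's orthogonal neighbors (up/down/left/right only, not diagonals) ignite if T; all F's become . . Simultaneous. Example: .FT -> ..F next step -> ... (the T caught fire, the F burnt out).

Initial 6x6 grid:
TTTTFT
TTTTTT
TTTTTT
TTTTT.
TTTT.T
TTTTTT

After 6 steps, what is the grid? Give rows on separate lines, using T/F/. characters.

Step 1: 3 trees catch fire, 1 burn out
  TTTF.F
  TTTTFT
  TTTTTT
  TTTTT.
  TTTT.T
  TTTTTT
Step 2: 4 trees catch fire, 3 burn out
  TTF...
  TTTF.F
  TTTTFT
  TTTTT.
  TTTT.T
  TTTTTT
Step 3: 5 trees catch fire, 4 burn out
  TF....
  TTF...
  TTTF.F
  TTTTF.
  TTTT.T
  TTTTTT
Step 4: 4 trees catch fire, 5 burn out
  F.....
  TF....
  TTF...
  TTTF..
  TTTT.T
  TTTTTT
Step 5: 4 trees catch fire, 4 burn out
  ......
  F.....
  TF....
  TTF...
  TTTF.T
  TTTTTT
Step 6: 4 trees catch fire, 4 burn out
  ......
  ......
  F.....
  TF....
  TTF..T
  TTTFTT

......
......
F.....
TF....
TTF..T
TTTFTT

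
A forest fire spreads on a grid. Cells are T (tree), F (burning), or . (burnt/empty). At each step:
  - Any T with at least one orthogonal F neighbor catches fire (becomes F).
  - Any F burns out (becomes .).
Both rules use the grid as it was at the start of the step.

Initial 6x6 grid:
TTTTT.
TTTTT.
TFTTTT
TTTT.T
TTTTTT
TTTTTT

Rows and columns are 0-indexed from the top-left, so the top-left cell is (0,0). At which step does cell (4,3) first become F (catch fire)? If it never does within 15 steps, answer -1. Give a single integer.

Step 1: cell (4,3)='T' (+4 fires, +1 burnt)
Step 2: cell (4,3)='T' (+7 fires, +4 burnt)
Step 3: cell (4,3)='T' (+8 fires, +7 burnt)
Step 4: cell (4,3)='F' (+6 fires, +8 burnt)
  -> target ignites at step 4
Step 5: cell (4,3)='.' (+4 fires, +6 burnt)
Step 6: cell (4,3)='.' (+2 fires, +4 burnt)
Step 7: cell (4,3)='.' (+1 fires, +2 burnt)
Step 8: cell (4,3)='.' (+0 fires, +1 burnt)
  fire out at step 8

4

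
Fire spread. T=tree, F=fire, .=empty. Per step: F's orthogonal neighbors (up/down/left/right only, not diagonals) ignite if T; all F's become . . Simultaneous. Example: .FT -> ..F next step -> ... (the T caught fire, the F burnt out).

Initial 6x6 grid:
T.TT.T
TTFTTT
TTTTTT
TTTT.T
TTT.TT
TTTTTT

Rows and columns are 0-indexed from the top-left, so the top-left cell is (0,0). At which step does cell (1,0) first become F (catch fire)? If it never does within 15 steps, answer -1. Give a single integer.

Step 1: cell (1,0)='T' (+4 fires, +1 burnt)
Step 2: cell (1,0)='F' (+6 fires, +4 burnt)
  -> target ignites at step 2
Step 3: cell (1,0)='.' (+7 fires, +6 burnt)
Step 4: cell (1,0)='.' (+5 fires, +7 burnt)
Step 5: cell (1,0)='.' (+4 fires, +5 burnt)
Step 6: cell (1,0)='.' (+3 fires, +4 burnt)
Step 7: cell (1,0)='.' (+2 fires, +3 burnt)
Step 8: cell (1,0)='.' (+0 fires, +2 burnt)
  fire out at step 8

2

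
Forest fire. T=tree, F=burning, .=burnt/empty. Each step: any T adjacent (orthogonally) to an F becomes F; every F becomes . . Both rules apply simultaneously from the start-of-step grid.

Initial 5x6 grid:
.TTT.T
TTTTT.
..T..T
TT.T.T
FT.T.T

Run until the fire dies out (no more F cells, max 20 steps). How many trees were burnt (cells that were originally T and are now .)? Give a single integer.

Answer: 3

Derivation:
Step 1: +2 fires, +1 burnt (F count now 2)
Step 2: +1 fires, +2 burnt (F count now 1)
Step 3: +0 fires, +1 burnt (F count now 0)
Fire out after step 3
Initially T: 18, now '.': 15
Total burnt (originally-T cells now '.'): 3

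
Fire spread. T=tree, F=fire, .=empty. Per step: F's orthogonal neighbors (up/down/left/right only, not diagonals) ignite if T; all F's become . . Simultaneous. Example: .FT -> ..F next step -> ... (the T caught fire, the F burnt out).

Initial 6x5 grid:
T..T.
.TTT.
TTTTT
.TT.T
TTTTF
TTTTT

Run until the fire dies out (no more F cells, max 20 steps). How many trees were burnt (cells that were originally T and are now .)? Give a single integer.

Step 1: +3 fires, +1 burnt (F count now 3)
Step 2: +3 fires, +3 burnt (F count now 3)
Step 3: +4 fires, +3 burnt (F count now 4)
Step 4: +5 fires, +4 burnt (F count now 5)
Step 5: +4 fires, +5 burnt (F count now 4)
Step 6: +2 fires, +4 burnt (F count now 2)
Step 7: +0 fires, +2 burnt (F count now 0)
Fire out after step 7
Initially T: 22, now '.': 29
Total burnt (originally-T cells now '.'): 21

Answer: 21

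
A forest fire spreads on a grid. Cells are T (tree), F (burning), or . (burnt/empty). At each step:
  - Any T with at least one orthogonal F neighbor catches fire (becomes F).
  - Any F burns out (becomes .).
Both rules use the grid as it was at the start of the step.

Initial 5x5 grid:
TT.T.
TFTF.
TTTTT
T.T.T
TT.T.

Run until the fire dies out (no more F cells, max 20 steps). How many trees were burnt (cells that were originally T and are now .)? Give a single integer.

Step 1: +6 fires, +2 burnt (F count now 6)
Step 2: +4 fires, +6 burnt (F count now 4)
Step 3: +3 fires, +4 burnt (F count now 3)
Step 4: +1 fires, +3 burnt (F count now 1)
Step 5: +1 fires, +1 burnt (F count now 1)
Step 6: +0 fires, +1 burnt (F count now 0)
Fire out after step 6
Initially T: 16, now '.': 24
Total burnt (originally-T cells now '.'): 15

Answer: 15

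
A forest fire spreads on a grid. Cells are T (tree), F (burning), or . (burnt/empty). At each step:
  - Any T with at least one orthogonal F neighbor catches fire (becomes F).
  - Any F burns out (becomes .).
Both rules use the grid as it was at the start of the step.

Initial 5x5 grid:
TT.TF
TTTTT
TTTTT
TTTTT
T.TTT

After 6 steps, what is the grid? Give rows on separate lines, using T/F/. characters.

Step 1: 2 trees catch fire, 1 burn out
  TT.F.
  TTTTF
  TTTTT
  TTTTT
  T.TTT
Step 2: 2 trees catch fire, 2 burn out
  TT...
  TTTF.
  TTTTF
  TTTTT
  T.TTT
Step 3: 3 trees catch fire, 2 burn out
  TT...
  TTF..
  TTTF.
  TTTTF
  T.TTT
Step 4: 4 trees catch fire, 3 burn out
  TT...
  TF...
  TTF..
  TTTF.
  T.TTF
Step 5: 5 trees catch fire, 4 burn out
  TF...
  F....
  TF...
  TTF..
  T.TF.
Step 6: 4 trees catch fire, 5 burn out
  F....
  .....
  F....
  TF...
  T.F..

F....
.....
F....
TF...
T.F..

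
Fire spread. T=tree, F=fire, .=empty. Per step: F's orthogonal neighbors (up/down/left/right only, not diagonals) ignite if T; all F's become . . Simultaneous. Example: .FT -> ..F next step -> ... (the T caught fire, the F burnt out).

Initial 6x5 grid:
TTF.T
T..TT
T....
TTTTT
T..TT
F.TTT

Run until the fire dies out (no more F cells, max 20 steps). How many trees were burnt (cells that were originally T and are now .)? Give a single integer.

Answer: 15

Derivation:
Step 1: +2 fires, +2 burnt (F count now 2)
Step 2: +2 fires, +2 burnt (F count now 2)
Step 3: +3 fires, +2 burnt (F count now 3)
Step 4: +1 fires, +3 burnt (F count now 1)
Step 5: +1 fires, +1 burnt (F count now 1)
Step 6: +2 fires, +1 burnt (F count now 2)
Step 7: +2 fires, +2 burnt (F count now 2)
Step 8: +2 fires, +2 burnt (F count now 2)
Step 9: +0 fires, +2 burnt (F count now 0)
Fire out after step 9
Initially T: 18, now '.': 27
Total burnt (originally-T cells now '.'): 15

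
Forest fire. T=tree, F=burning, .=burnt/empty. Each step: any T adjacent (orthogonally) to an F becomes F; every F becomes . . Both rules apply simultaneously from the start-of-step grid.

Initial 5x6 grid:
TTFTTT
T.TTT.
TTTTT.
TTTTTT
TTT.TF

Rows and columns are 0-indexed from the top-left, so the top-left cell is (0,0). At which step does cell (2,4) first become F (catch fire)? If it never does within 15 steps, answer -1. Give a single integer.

Step 1: cell (2,4)='T' (+5 fires, +2 burnt)
Step 2: cell (2,4)='T' (+5 fires, +5 burnt)
Step 3: cell (2,4)='F' (+8 fires, +5 burnt)
  -> target ignites at step 3
Step 4: cell (2,4)='.' (+3 fires, +8 burnt)
Step 5: cell (2,4)='.' (+2 fires, +3 burnt)
Step 6: cell (2,4)='.' (+1 fires, +2 burnt)
Step 7: cell (2,4)='.' (+0 fires, +1 burnt)
  fire out at step 7

3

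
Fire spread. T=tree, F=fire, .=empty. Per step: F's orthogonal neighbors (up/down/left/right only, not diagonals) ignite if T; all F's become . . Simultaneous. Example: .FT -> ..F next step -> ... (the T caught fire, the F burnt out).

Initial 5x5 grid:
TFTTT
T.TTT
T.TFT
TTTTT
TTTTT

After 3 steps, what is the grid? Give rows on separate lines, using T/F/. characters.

Step 1: 6 trees catch fire, 2 burn out
  F.FTT
  T.TFT
  T.F.F
  TTTFT
  TTTTT
Step 2: 7 trees catch fire, 6 burn out
  ...FT
  F.F.F
  T....
  TTF.F
  TTTFT
Step 3: 5 trees catch fire, 7 burn out
  ....F
  .....
  F....
  TF...
  TTF.F

....F
.....
F....
TF...
TTF.F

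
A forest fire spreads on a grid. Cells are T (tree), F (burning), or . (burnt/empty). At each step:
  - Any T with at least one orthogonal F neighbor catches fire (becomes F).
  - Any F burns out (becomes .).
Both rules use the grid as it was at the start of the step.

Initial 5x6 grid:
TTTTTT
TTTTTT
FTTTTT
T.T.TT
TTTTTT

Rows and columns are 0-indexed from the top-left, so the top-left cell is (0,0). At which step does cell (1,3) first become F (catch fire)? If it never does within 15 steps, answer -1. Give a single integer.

Step 1: cell (1,3)='T' (+3 fires, +1 burnt)
Step 2: cell (1,3)='T' (+4 fires, +3 burnt)
Step 3: cell (1,3)='T' (+5 fires, +4 burnt)
Step 4: cell (1,3)='F' (+4 fires, +5 burnt)
  -> target ignites at step 4
Step 5: cell (1,3)='.' (+5 fires, +4 burnt)
Step 6: cell (1,3)='.' (+4 fires, +5 burnt)
Step 7: cell (1,3)='.' (+2 fires, +4 burnt)
Step 8: cell (1,3)='.' (+0 fires, +2 burnt)
  fire out at step 8

4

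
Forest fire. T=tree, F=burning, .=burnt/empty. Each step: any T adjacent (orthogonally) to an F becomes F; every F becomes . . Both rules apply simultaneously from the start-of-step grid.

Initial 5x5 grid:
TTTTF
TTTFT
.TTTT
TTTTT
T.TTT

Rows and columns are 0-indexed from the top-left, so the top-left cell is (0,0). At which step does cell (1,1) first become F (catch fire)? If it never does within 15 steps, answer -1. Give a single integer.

Step 1: cell (1,1)='T' (+4 fires, +2 burnt)
Step 2: cell (1,1)='F' (+5 fires, +4 burnt)
  -> target ignites at step 2
Step 3: cell (1,1)='.' (+6 fires, +5 burnt)
Step 4: cell (1,1)='.' (+4 fires, +6 burnt)
Step 5: cell (1,1)='.' (+1 fires, +4 burnt)
Step 6: cell (1,1)='.' (+1 fires, +1 burnt)
Step 7: cell (1,1)='.' (+0 fires, +1 burnt)
  fire out at step 7

2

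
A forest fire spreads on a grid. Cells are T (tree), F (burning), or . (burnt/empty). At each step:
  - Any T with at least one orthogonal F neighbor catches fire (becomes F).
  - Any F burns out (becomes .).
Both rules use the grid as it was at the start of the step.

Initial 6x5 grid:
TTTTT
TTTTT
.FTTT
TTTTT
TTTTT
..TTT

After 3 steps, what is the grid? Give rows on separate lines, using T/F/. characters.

Step 1: 3 trees catch fire, 1 burn out
  TTTTT
  TFTTT
  ..FTT
  TFTTT
  TTTTT
  ..TTT
Step 2: 7 trees catch fire, 3 burn out
  TFTTT
  F.FTT
  ...FT
  F.FTT
  TFTTT
  ..TTT
Step 3: 7 trees catch fire, 7 burn out
  F.FTT
  ...FT
  ....F
  ...FT
  F.FTT
  ..TTT

F.FTT
...FT
....F
...FT
F.FTT
..TTT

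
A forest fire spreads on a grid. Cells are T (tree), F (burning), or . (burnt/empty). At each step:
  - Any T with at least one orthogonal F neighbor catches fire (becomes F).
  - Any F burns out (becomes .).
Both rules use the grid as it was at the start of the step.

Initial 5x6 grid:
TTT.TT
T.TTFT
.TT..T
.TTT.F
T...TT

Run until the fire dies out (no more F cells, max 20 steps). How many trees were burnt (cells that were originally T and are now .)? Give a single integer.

Step 1: +5 fires, +2 burnt (F count now 5)
Step 2: +3 fires, +5 burnt (F count now 3)
Step 3: +2 fires, +3 burnt (F count now 2)
Step 4: +3 fires, +2 burnt (F count now 3)
Step 5: +3 fires, +3 burnt (F count now 3)
Step 6: +1 fires, +3 burnt (F count now 1)
Step 7: +0 fires, +1 burnt (F count now 0)
Fire out after step 7
Initially T: 18, now '.': 29
Total burnt (originally-T cells now '.'): 17

Answer: 17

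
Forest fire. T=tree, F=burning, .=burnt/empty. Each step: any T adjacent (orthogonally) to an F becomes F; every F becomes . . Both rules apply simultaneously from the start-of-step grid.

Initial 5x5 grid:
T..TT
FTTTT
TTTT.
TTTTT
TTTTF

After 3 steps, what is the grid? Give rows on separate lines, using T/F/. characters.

Step 1: 5 trees catch fire, 2 burn out
  F..TT
  .FTTT
  FTTT.
  TTTTF
  TTTF.
Step 2: 5 trees catch fire, 5 burn out
  ...TT
  ..FTT
  .FTT.
  FTTF.
  TTF..
Step 3: 7 trees catch fire, 5 burn out
  ...TT
  ...FT
  ..FF.
  .FF..
  FF...

...TT
...FT
..FF.
.FF..
FF...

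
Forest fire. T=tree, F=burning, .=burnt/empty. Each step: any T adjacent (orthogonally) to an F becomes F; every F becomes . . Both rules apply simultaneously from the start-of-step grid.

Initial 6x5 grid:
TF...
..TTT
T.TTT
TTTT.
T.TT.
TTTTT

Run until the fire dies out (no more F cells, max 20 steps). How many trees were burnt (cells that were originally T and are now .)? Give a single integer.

Step 1: +1 fires, +1 burnt (F count now 1)
Step 2: +0 fires, +1 burnt (F count now 0)
Fire out after step 2
Initially T: 20, now '.': 11
Total burnt (originally-T cells now '.'): 1

Answer: 1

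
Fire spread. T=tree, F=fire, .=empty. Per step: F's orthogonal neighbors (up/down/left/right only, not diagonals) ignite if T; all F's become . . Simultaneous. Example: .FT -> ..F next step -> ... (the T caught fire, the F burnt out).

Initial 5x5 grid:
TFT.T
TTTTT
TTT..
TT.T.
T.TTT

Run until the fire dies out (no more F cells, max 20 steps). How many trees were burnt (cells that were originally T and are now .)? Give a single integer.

Step 1: +3 fires, +1 burnt (F count now 3)
Step 2: +3 fires, +3 burnt (F count now 3)
Step 3: +4 fires, +3 burnt (F count now 4)
Step 4: +2 fires, +4 burnt (F count now 2)
Step 5: +2 fires, +2 burnt (F count now 2)
Step 6: +0 fires, +2 burnt (F count now 0)
Fire out after step 6
Initially T: 18, now '.': 21
Total burnt (originally-T cells now '.'): 14

Answer: 14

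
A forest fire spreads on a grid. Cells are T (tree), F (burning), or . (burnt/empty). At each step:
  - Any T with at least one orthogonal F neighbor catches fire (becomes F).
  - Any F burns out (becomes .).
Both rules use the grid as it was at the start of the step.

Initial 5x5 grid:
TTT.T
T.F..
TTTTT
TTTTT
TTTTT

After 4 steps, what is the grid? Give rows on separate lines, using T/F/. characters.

Step 1: 2 trees catch fire, 1 burn out
  TTF.T
  T....
  TTFTT
  TTTTT
  TTTTT
Step 2: 4 trees catch fire, 2 burn out
  TF..T
  T....
  TF.FT
  TTFTT
  TTTTT
Step 3: 6 trees catch fire, 4 burn out
  F...T
  T....
  F...F
  TF.FT
  TTFTT
Step 4: 5 trees catch fire, 6 burn out
  ....T
  F....
  .....
  F...F
  TF.FT

....T
F....
.....
F...F
TF.FT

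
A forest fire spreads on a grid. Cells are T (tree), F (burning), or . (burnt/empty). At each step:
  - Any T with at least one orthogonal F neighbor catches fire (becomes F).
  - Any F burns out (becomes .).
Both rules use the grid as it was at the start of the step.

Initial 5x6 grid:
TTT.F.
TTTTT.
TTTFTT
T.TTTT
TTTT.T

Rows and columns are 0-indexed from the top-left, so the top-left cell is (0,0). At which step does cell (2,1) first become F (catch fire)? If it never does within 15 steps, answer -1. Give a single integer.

Step 1: cell (2,1)='T' (+5 fires, +2 burnt)
Step 2: cell (2,1)='F' (+6 fires, +5 burnt)
  -> target ignites at step 2
Step 3: cell (2,1)='.' (+5 fires, +6 burnt)
Step 4: cell (2,1)='.' (+5 fires, +5 burnt)
Step 5: cell (2,1)='.' (+2 fires, +5 burnt)
Step 6: cell (2,1)='.' (+0 fires, +2 burnt)
  fire out at step 6

2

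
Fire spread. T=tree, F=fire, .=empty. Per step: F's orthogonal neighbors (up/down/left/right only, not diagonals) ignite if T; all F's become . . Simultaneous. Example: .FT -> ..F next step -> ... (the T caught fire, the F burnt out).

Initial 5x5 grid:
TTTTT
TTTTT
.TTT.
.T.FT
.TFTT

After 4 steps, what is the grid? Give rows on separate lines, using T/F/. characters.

Step 1: 4 trees catch fire, 2 burn out
  TTTTT
  TTTTT
  .TTF.
  .T..F
  .F.FT
Step 2: 4 trees catch fire, 4 burn out
  TTTTT
  TTTFT
  .TF..
  .F...
  ....F
Step 3: 4 trees catch fire, 4 burn out
  TTTFT
  TTF.F
  .F...
  .....
  .....
Step 4: 3 trees catch fire, 4 burn out
  TTF.F
  TF...
  .....
  .....
  .....

TTF.F
TF...
.....
.....
.....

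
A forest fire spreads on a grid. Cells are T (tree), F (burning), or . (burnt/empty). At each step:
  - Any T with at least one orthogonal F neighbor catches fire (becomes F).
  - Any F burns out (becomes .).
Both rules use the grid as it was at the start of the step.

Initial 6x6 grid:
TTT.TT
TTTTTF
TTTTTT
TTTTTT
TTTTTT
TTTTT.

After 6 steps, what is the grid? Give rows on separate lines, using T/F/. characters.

Step 1: 3 trees catch fire, 1 burn out
  TTT.TF
  TTTTF.
  TTTTTF
  TTTTTT
  TTTTTT
  TTTTT.
Step 2: 4 trees catch fire, 3 burn out
  TTT.F.
  TTTF..
  TTTTF.
  TTTTTF
  TTTTTT
  TTTTT.
Step 3: 4 trees catch fire, 4 burn out
  TTT...
  TTF...
  TTTF..
  TTTTF.
  TTTTTF
  TTTTT.
Step 4: 5 trees catch fire, 4 burn out
  TTF...
  TF....
  TTF...
  TTTF..
  TTTTF.
  TTTTT.
Step 5: 6 trees catch fire, 5 burn out
  TF....
  F.....
  TF....
  TTF...
  TTTF..
  TTTTF.
Step 6: 5 trees catch fire, 6 burn out
  F.....
  ......
  F.....
  TF....
  TTF...
  TTTF..

F.....
......
F.....
TF....
TTF...
TTTF..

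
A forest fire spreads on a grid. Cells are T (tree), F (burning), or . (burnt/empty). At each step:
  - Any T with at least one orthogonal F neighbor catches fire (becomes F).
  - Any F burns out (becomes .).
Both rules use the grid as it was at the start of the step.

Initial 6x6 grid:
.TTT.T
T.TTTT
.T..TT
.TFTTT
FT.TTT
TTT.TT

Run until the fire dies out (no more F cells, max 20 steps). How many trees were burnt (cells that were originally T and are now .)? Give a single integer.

Answer: 24

Derivation:
Step 1: +4 fires, +2 burnt (F count now 4)
Step 2: +4 fires, +4 burnt (F count now 4)
Step 3: +4 fires, +4 burnt (F count now 4)
Step 4: +4 fires, +4 burnt (F count now 4)
Step 5: +3 fires, +4 burnt (F count now 3)
Step 6: +3 fires, +3 burnt (F count now 3)
Step 7: +1 fires, +3 burnt (F count now 1)
Step 8: +1 fires, +1 burnt (F count now 1)
Step 9: +0 fires, +1 burnt (F count now 0)
Fire out after step 9
Initially T: 25, now '.': 35
Total burnt (originally-T cells now '.'): 24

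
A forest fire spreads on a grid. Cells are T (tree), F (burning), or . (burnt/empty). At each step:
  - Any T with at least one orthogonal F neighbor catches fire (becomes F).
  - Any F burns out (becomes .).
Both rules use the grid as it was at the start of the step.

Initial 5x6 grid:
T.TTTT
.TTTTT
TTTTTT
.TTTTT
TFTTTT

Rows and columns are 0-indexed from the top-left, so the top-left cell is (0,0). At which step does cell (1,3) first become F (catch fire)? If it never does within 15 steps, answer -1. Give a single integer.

Step 1: cell (1,3)='T' (+3 fires, +1 burnt)
Step 2: cell (1,3)='T' (+3 fires, +3 burnt)
Step 3: cell (1,3)='T' (+5 fires, +3 burnt)
Step 4: cell (1,3)='T' (+4 fires, +5 burnt)
Step 5: cell (1,3)='F' (+4 fires, +4 burnt)
  -> target ignites at step 5
Step 6: cell (1,3)='.' (+3 fires, +4 burnt)
Step 7: cell (1,3)='.' (+2 fires, +3 burnt)
Step 8: cell (1,3)='.' (+1 fires, +2 burnt)
Step 9: cell (1,3)='.' (+0 fires, +1 burnt)
  fire out at step 9

5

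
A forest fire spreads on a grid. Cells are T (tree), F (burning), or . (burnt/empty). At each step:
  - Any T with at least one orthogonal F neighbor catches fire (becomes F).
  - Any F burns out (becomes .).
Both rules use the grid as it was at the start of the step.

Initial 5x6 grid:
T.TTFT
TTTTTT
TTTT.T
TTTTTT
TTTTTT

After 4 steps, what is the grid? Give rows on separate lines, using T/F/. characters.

Step 1: 3 trees catch fire, 1 burn out
  T.TF.F
  TTTTFT
  TTTT.T
  TTTTTT
  TTTTTT
Step 2: 3 trees catch fire, 3 burn out
  T.F...
  TTTF.F
  TTTT.T
  TTTTTT
  TTTTTT
Step 3: 3 trees catch fire, 3 burn out
  T.....
  TTF...
  TTTF.F
  TTTTTT
  TTTTTT
Step 4: 4 trees catch fire, 3 burn out
  T.....
  TF....
  TTF...
  TTTFTF
  TTTTTT

T.....
TF....
TTF...
TTTFTF
TTTTTT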